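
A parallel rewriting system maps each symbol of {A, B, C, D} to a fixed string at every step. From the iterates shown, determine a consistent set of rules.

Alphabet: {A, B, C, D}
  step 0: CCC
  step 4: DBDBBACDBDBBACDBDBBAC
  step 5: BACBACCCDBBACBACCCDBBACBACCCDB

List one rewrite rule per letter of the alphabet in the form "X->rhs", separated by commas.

A->C, B->C, C->DB, D->BA

  step 4 ⇒ step 5: DBDBBACDBDBBACDBDBBAC ⇒ BA·C·BA·C·C·C·DB·BA·C·BA·C·C·C·DB·BA·C·BA·C·C·C·DB
    A ↦ C
    B ↦ C
    C ↦ DB
    D ↦ BA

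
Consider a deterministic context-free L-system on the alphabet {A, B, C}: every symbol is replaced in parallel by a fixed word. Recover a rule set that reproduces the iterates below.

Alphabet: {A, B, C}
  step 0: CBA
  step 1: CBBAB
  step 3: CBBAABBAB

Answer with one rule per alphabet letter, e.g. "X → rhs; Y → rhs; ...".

A->B, B->A, C->CBB

  step 0 ⇒ step 1: CBA ⇒ CBB·A·B
    A ↦ B
    B ↦ A
    C ↦ CBB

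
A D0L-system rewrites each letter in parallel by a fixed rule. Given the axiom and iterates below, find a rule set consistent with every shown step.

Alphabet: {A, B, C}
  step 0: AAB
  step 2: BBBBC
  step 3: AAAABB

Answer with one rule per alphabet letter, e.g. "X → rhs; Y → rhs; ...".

A->C, B->A, C->BB

  step 2 ⇒ step 3: BBBBC ⇒ A·A·A·A·BB
    B ↦ A
    C ↦ BB
    A ↦ C  (constrained at step 0)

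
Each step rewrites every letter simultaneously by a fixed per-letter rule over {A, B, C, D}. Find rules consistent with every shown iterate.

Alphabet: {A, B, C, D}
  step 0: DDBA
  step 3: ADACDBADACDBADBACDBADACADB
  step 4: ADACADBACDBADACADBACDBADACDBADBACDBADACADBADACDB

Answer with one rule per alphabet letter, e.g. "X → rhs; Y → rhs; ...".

A->AD, B->DB, C->B, D->AC

  step 3 ⇒ step 4: ADACDBADACDBADBACDBADACADB ⇒ AD·AC·AD·B·AC·DB·AD·AC·AD·B·AC·DB·AD·AC·DB·AD·B·AC·DB·AD·AC·AD·B·AD·AC·DB
    A ↦ AD
    B ↦ DB
    C ↦ B
    D ↦ AC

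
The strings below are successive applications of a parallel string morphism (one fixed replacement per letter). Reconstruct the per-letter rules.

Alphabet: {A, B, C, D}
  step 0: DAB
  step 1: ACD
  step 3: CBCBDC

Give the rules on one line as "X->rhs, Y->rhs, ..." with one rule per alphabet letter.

  step 0 ⇒ step 1: DAB ⇒ A·C·D
    A ↦ C
    B ↦ D
    D ↦ A
    C ↦ CB  (constrained at step 1)

A->C, B->D, C->CB, D->A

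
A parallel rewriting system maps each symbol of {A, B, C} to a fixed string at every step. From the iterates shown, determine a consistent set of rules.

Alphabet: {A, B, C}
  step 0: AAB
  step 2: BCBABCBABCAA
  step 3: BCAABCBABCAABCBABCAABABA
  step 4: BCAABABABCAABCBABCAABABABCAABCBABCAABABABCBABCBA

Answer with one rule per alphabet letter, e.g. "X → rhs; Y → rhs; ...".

A->BA, B->BC, C->AA

  step 3 ⇒ step 4: BCAABCBABCAABCBABCAABABA ⇒ BC·AA·BA·BA·BC·AA·BC·BA·BC·AA·BA·BA·BC·AA·BC·BA·BC·AA·BA·BA·BC·BA·BC·BA
    A ↦ BA
    B ↦ BC
    C ↦ AA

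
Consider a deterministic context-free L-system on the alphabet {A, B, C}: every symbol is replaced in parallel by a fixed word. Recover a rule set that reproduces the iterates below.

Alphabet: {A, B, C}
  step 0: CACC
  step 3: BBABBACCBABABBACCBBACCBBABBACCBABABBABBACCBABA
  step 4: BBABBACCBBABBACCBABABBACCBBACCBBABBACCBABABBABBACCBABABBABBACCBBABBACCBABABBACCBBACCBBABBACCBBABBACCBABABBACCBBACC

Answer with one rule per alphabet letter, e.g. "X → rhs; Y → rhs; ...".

  step 3 ⇒ step 4: BBABBACCBABABBACCBBACCBBABBACCBABABBABBACCBABA ⇒ BBA·BBA·CC·BBA·BBA·CC·BA·BA·BBA·CC·BBA·CC·BBA·BBA·CC·BA·BA·BBA·BBA·CC·BA·BA·BBA·BBA·CC·BBA·BBA·CC·BA·BA·BBA·CC·BBA·CC·BBA·BBA·CC·BBA·BBA·CC·BA·BA·BBA·CC·BBA·CC
    A ↦ CC
    B ↦ BBA
    C ↦ BA

A->CC, B->BBA, C->BA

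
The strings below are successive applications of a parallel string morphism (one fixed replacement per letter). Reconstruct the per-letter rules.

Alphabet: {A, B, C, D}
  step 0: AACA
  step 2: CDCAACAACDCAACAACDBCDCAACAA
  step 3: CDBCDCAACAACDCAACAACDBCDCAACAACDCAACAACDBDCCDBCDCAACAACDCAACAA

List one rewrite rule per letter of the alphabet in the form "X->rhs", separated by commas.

A->CAA, B->DC, C->CD, D->B

  step 2 ⇒ step 3: CDCAACAACDCAACAACDBCDCAACAA ⇒ CD·B·CD·CAA·CAA·CD·CAA·CAA·CD·B·CD·CAA·CAA·CD·CAA·CAA·CD·B·DC·CD·B·CD·CAA·CAA·CD·CAA·CAA
    A ↦ CAA
    B ↦ DC
    C ↦ CD
    D ↦ B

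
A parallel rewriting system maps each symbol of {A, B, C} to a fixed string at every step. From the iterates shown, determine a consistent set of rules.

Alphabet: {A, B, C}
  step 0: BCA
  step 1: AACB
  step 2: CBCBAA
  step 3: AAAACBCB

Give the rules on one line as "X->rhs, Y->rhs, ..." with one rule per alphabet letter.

A->CB, B->A, C->A

  step 2 ⇒ step 3: CBCBAA ⇒ A·A·A·A·CB·CB
    A ↦ CB
    B ↦ A
    C ↦ A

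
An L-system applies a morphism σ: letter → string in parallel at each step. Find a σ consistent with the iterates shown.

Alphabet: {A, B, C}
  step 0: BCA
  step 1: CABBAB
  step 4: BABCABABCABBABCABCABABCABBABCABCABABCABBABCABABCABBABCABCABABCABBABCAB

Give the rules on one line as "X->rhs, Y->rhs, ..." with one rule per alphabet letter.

  step 0 ⇒ step 1: BCA ⇒ CAB·B·AB
    A ↦ AB
    B ↦ CAB
    C ↦ B

A->AB, B->CAB, C->B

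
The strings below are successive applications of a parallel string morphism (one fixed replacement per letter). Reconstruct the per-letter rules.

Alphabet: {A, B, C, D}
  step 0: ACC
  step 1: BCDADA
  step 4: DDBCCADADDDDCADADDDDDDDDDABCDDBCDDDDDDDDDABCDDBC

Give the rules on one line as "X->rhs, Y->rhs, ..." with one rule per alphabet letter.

A->BC, B->CA, C->DA, D->DD

  step 0 ⇒ step 1: ACC ⇒ BC·DA·DA
    A ↦ BC
    C ↦ DA
    B ↦ CA  (constrained at step 1)
    D ↦ DD  (constrained at step 1)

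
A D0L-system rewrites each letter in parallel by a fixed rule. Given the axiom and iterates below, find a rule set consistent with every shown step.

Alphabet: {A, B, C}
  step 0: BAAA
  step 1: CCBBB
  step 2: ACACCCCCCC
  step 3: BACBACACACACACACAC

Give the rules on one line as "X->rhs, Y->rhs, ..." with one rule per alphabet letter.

A->B, B->CC, C->AC

  step 2 ⇒ step 3: ACACCCCCCC ⇒ B·AC·B·AC·AC·AC·AC·AC·AC·AC
    A ↦ B
    C ↦ AC
  step 0 ⇒ step 1: BAAA ⇒ CC·B·B·B
    B ↦ CC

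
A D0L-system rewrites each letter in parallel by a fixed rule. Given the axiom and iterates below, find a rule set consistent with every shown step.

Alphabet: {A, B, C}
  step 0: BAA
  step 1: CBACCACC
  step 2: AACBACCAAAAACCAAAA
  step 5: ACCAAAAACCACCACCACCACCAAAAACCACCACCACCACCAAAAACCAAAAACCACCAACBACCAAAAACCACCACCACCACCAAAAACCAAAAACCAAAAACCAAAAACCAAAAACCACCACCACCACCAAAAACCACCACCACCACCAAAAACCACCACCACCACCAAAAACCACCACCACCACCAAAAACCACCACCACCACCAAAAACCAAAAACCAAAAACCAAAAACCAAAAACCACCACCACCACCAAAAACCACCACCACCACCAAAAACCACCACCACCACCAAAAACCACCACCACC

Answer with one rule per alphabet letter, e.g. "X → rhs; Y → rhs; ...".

  step 1 ⇒ step 2: CBACCACC ⇒ AA·CB·ACC·AA·AA·ACC·AA·AA
    A ↦ ACC
    B ↦ CB
    C ↦ AA

A->ACC, B->CB, C->AA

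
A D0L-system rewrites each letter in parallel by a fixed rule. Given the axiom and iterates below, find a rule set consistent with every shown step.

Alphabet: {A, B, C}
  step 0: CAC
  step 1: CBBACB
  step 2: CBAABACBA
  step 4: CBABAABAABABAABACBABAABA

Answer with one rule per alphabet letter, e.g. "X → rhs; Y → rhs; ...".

A->BA, B->A, C->CB

  step 1 ⇒ step 2: CBBACB ⇒ CB·A·A·BA·CB·A
    A ↦ BA
    B ↦ A
    C ↦ CB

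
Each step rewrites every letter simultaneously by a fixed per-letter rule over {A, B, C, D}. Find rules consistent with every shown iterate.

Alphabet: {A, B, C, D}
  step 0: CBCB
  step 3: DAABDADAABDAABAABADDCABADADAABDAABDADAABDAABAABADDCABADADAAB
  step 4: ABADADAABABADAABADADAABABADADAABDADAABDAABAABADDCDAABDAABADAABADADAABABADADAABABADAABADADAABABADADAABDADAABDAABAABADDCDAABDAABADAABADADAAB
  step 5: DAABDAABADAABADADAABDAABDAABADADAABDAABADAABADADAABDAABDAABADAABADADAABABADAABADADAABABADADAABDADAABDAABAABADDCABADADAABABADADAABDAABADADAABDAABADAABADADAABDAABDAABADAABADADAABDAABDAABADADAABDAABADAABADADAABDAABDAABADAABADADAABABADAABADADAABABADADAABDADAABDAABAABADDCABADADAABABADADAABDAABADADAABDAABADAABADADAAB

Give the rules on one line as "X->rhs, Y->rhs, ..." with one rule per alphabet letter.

  step 4 ⇒ step 5: ABADADAABABADAABADADAABABADADAABDADAABDAABAABADDCDAABDAABADAABADADAABABADADAABABADAABADADAABABADADAABDADAABDAABAABADDCDAABDAABADAABADADAAB ⇒ DA·AB·DA·ABA·DA·ABA·DA·DA·AB·DA·AB·DA·ABA·DA·DA·AB·DA·ABA·DA·ABA·DA·DA·AB·DA·AB·DA·ABA·DA·ABA·DA·DA·AB·ABA·DA·ABA·DA·DA·AB·ABA·DA·DA·AB·DA·DA·AB·DA·ABA·ABA·DDC·ABA·DA·DA·AB·ABA·DA·DA·AB·DA·ABA·DA·DA·AB·DA·ABA·DA·ABA·DA·DA·AB·DA·AB·DA·ABA·DA·ABA·DA·DA·AB·DA·AB·DA·ABA·DA·DA·AB·DA·ABA·DA·ABA·DA·DA·AB·DA·AB·DA·ABA·DA·ABA·DA·DA·AB·ABA·DA·ABA·DA·DA·AB·ABA·DA·DA·AB·DA·DA·AB·DA·ABA·ABA·DDC·ABA·DA·DA·AB·ABA·DA·DA·AB·DA·ABA·DA·DA·AB·DA·ABA·DA·ABA·DA·DA·AB
    A ↦ DA
    B ↦ AB
    C ↦ DDC
    D ↦ ABA

A->DA, B->AB, C->DDC, D->ABA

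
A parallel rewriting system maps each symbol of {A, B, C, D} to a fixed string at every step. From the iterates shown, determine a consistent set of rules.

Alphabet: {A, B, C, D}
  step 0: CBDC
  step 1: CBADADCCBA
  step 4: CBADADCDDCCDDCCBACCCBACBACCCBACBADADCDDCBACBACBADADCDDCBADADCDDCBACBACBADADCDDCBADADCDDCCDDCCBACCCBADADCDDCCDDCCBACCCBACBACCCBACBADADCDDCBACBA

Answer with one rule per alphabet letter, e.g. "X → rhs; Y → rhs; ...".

A->CDD, B->DAD, C->CBA, D->C

  step 0 ⇒ step 1: CBDC ⇒ CBA·DAD·C·CBA
    B ↦ DAD
    C ↦ CBA
    D ↦ C
    A ↦ CDD  (constrained at step 1)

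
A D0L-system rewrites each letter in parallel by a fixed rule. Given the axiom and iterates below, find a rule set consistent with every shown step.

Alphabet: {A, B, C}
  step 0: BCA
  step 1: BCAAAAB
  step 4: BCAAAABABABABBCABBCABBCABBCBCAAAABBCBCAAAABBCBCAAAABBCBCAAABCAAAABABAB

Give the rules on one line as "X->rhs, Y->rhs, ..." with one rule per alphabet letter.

  step 0 ⇒ step 1: BCA ⇒ BC·AAA·AB
    A ↦ AB
    B ↦ BC
    C ↦ AAA

A->AB, B->BC, C->AAA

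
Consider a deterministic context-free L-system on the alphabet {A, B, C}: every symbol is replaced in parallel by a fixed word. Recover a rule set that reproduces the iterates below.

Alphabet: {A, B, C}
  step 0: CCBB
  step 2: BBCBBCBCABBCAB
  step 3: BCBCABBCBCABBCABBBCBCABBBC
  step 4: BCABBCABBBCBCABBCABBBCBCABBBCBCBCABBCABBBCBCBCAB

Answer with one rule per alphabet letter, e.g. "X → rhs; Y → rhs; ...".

  step 3 ⇒ step 4: BCBCABBCBCABBCABBBCBCABBBC ⇒ BC·AB·BC·AB·B·BC·BC·AB·BC·AB·B·BC·BC·AB·B·BC·BC·BC·AB·BC·AB·B·BC·BC·BC·AB
    A ↦ B
    B ↦ BC
    C ↦ AB

A->B, B->BC, C->AB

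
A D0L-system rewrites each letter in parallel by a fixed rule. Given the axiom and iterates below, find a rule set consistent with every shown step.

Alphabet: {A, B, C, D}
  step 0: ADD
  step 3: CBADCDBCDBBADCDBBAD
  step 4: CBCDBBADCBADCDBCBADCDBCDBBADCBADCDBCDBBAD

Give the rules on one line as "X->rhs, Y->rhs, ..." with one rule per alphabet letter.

A->B, B->CDB, C->CB, D->AD

  step 3 ⇒ step 4: CBADCDBCDBBADCDBBAD ⇒ CB·CDB·B·AD·CB·AD·CDB·CB·AD·CDB·CDB·B·AD·CB·AD·CDB·CDB·B·AD
    A ↦ B
    B ↦ CDB
    C ↦ CB
    D ↦ AD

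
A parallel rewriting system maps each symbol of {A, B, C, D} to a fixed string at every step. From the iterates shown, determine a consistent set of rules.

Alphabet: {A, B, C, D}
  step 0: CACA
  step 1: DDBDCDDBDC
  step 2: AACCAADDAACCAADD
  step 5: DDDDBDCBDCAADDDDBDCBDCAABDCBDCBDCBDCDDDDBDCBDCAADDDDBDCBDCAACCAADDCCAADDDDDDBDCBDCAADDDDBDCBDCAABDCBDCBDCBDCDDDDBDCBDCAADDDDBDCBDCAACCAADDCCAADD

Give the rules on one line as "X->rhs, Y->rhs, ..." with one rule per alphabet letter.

A->BDC, B->CCA, C->DD, D->A

  step 1 ⇒ step 2: DDBDCDDBDC ⇒ A·A·CCA·A·DD·A·A·CCA·A·DD
    B ↦ CCA
    C ↦ DD
    D ↦ A
  step 0 ⇒ step 1: CACA ⇒ DD·BDC·DD·BDC
    A ↦ BDC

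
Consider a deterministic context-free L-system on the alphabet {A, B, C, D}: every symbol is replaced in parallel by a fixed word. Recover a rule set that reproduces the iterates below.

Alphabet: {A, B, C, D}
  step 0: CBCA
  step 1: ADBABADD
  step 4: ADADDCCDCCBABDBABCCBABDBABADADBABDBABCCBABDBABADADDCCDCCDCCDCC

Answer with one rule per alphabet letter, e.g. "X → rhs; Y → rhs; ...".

A->D, B->BAB, C->AD, D->CC

  step 0 ⇒ step 1: CBCA ⇒ AD·BAB·AD·D
    A ↦ D
    B ↦ BAB
    C ↦ AD
    D ↦ CC  (constrained at step 1)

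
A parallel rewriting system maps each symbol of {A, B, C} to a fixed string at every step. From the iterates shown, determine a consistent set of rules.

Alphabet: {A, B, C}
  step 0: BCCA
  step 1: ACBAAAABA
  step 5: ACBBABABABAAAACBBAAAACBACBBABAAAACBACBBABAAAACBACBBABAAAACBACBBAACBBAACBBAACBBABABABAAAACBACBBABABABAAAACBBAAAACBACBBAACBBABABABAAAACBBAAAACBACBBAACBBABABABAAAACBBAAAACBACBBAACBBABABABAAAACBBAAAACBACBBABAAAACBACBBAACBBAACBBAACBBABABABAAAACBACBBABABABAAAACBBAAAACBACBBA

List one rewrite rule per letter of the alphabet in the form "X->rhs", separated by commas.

  step 0 ⇒ step 1: BCCA ⇒ ACB·AA·AA·BA
    A ↦ BA
    B ↦ ACB
    C ↦ AA

A->BA, B->ACB, C->AA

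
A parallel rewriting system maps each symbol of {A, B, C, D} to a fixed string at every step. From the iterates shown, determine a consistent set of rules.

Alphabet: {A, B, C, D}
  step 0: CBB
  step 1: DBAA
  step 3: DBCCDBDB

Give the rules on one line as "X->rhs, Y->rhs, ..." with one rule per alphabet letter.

  step 0 ⇒ step 1: CBB ⇒ DB·A·A
    B ↦ A
    C ↦ DB
    A ↦ C  (constrained at step 1)
    D ↦ CA  (constrained at step 1)

A->C, B->A, C->DB, D->CA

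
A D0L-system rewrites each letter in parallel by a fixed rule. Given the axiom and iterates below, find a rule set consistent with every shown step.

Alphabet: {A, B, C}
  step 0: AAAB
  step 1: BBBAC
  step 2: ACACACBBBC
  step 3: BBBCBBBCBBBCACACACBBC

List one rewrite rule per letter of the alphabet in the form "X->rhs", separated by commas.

  step 2 ⇒ step 3: ACACACBBBC ⇒ B·BBC·B·BBC·B·BBC·AC·AC·AC·BBC
    A ↦ B
    B ↦ AC
    C ↦ BBC

A->B, B->AC, C->BBC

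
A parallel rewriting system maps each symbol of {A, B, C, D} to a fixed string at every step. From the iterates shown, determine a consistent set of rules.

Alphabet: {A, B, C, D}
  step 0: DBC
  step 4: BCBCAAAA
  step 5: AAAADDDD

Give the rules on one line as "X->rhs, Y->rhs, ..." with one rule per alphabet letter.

  step 4 ⇒ step 5: BCBCAAAA ⇒ A·A·A·A·D·D·D·D
    A ↦ D
    B ↦ A
    C ↦ A
    D ↦ BC  (constrained at step 0)

A->D, B->A, C->A, D->BC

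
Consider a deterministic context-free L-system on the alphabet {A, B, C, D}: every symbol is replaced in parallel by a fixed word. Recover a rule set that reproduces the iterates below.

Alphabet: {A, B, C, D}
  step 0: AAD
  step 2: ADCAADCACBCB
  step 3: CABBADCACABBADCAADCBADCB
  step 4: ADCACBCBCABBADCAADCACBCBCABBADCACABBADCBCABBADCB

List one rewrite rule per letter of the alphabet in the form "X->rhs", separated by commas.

  step 3 ⇒ step 4: CABBADCACABBADCAADCBADCB ⇒ AD·CA·CB·CB·CA·BB·AD·CA·AD·CA·CB·CB·CA·BB·AD·CA·CA·BB·AD·CB·CA·BB·AD·CB
    A ↦ CA
    B ↦ CB
    C ↦ AD
    D ↦ BB

A->CA, B->CB, C->AD, D->BB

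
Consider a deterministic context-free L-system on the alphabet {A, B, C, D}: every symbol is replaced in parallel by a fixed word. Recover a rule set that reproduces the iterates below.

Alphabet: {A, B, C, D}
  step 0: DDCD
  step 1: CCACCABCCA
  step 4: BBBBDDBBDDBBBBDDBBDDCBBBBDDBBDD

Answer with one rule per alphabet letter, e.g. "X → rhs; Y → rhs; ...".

  step 0 ⇒ step 1: DDCD ⇒ CCA·CCA·B·CCA
    C ↦ B
    D ↦ CCA
    A ↦ DD  (constrained at step 1)
    B ↦ C  (constrained at step 1)

A->DD, B->C, C->B, D->CCA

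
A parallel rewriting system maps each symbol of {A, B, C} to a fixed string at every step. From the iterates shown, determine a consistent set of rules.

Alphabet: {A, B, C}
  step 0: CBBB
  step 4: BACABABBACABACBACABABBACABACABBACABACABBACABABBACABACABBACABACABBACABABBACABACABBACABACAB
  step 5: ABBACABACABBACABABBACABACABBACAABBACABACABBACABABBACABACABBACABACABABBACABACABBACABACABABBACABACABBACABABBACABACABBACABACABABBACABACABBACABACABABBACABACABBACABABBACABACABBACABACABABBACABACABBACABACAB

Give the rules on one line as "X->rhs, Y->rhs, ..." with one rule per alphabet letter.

A->BAC, B->AB, C->A

  step 4 ⇒ step 5: BACABABBACABACBACABABBACABACABBACABACABBACABABBACABACABBACABACABBACABABBACABACABBACABACAB ⇒ AB·BAC·A·BAC·AB·BAC·AB·AB·BAC·A·BAC·AB·BAC·A·AB·BAC·A·BAC·AB·BAC·AB·AB·BAC·A·BAC·AB·BAC·A·BAC·AB·AB·BAC·A·BAC·AB·BAC·A·BAC·AB·AB·BAC·A·BAC·AB·BAC·AB·AB·BAC·A·BAC·AB·BAC·A·BAC·AB·AB·BAC·A·BAC·AB·BAC·A·BAC·AB·AB·BAC·A·BAC·AB·BAC·AB·AB·BAC·A·BAC·AB·BAC·A·BAC·AB·AB·BAC·A·BAC·AB·BAC·A·BAC·AB
    A ↦ BAC
    B ↦ AB
    C ↦ A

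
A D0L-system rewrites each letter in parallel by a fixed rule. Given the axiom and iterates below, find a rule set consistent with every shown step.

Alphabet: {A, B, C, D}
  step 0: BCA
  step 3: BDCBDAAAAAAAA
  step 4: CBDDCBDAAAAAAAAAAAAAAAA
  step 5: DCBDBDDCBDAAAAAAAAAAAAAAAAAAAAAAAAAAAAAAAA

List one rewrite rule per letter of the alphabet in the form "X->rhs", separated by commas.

  step 4 ⇒ step 5: CBDDCBDAAAAAAAAAAAAAAAA ⇒ D·C·BD·BD·D·C·BD·AA·AA·AA·AA·AA·AA·AA·AA·AA·AA·AA·AA·AA·AA·AA·AA
    A ↦ AA
    B ↦ C
    C ↦ D
    D ↦ BD

A->AA, B->C, C->D, D->BD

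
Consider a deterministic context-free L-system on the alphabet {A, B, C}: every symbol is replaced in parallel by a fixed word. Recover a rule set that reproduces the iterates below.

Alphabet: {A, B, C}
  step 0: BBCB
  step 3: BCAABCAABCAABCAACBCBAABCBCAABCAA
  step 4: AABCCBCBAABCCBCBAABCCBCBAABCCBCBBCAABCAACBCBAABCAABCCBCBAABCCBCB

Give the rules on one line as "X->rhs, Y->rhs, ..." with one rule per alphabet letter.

A->CB, B->AA, C->BC

  step 3 ⇒ step 4: BCAABCAABCAABCAACBCBAABCBCAABCAA ⇒ AA·BC·CB·CB·AA·BC·CB·CB·AA·BC·CB·CB·AA·BC·CB·CB·BC·AA·BC·AA·CB·CB·AA·BC·AA·BC·CB·CB·AA·BC·CB·CB
    A ↦ CB
    B ↦ AA
    C ↦ BC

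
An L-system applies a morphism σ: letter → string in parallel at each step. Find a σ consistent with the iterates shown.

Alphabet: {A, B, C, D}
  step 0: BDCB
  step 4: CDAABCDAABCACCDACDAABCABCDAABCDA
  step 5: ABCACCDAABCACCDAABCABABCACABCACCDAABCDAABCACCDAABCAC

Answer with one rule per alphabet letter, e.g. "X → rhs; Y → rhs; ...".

A->C, B->DA, C->AB, D->CA

  step 4 ⇒ step 5: CDAABCDAABCACCDACDAABCABCDAABCDA ⇒ AB·CA·C·C·DA·AB·CA·C·C·DA·AB·C·AB·AB·CA·C·AB·CA·C·C·DA·AB·C·DA·AB·CA·C·C·DA·AB·CA·C
    A ↦ C
    B ↦ DA
    C ↦ AB
    D ↦ CA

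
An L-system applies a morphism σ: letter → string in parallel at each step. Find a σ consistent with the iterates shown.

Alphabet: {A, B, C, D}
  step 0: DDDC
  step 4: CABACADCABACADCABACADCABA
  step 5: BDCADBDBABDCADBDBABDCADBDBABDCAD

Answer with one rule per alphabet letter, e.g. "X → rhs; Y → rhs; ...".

A->D, B->CA, C->B, D->BA

  step 4 ⇒ step 5: CABACADCABACADCABACADCABA ⇒ B·D·CA·D·B·D·BA·B·D·CA·D·B·D·BA·B·D·CA·D·B·D·BA·B·D·CA·D
    A ↦ D
    B ↦ CA
    C ↦ B
    D ↦ BA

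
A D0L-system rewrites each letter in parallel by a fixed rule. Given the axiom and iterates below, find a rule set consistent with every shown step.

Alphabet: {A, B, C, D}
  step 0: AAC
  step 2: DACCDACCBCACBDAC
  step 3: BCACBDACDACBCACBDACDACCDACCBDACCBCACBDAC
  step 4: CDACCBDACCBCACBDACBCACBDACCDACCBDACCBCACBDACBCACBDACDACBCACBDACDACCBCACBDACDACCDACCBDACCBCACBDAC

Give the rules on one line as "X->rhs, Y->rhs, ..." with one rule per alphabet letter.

  step 3 ⇒ step 4: BCACBDACDACBCACBDACDACCDACCBDACCBCACBDAC ⇒ C·DAC·CB·DAC·C·BCA·CB·DAC·BCA·CB·DAC·C·DAC·CB·DAC·C·BCA·CB·DAC·BCA·CB·DAC·DAC·BCA·CB·DAC·DAC·C·BCA·CB·DAC·DAC·C·DAC·CB·DAC·C·BCA·CB·DAC
    A ↦ CB
    B ↦ C
    C ↦ DAC
    D ↦ BCA

A->CB, B->C, C->DAC, D->BCA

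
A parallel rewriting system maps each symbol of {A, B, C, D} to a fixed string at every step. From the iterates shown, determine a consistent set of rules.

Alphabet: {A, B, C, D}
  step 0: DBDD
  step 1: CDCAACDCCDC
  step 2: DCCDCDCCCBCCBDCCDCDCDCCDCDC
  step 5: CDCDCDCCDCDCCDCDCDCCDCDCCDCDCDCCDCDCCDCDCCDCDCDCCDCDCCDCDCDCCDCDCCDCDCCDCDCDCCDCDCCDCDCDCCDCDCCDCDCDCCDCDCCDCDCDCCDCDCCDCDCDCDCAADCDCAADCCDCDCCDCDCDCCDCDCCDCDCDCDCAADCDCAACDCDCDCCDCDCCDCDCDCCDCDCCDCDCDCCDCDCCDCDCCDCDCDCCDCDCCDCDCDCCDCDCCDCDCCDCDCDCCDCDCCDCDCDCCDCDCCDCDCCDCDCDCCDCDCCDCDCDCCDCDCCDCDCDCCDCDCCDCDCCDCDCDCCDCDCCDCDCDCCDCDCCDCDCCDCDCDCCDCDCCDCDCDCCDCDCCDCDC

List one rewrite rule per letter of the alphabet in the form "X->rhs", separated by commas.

  step 1 ⇒ step 2: CDCAACDCCDC ⇒ DC·CDC·DC·CCB·CCB·DC·CDC·DC·DC·CDC·DC
    A ↦ CCB
    C ↦ DC
    D ↦ CDC
  step 0 ⇒ step 1: DBDD ⇒ CDC·AA·CDC·CDC
    B ↦ AA

A->CCB, B->AA, C->DC, D->CDC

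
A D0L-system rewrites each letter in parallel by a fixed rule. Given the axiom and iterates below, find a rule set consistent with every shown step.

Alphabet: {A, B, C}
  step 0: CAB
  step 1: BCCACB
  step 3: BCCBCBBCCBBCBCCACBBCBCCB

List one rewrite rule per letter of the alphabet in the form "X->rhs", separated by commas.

  step 0 ⇒ step 1: CAB ⇒ BC·CA·CB
    A ↦ CA
    B ↦ CB
    C ↦ BC

A->CA, B->CB, C->BC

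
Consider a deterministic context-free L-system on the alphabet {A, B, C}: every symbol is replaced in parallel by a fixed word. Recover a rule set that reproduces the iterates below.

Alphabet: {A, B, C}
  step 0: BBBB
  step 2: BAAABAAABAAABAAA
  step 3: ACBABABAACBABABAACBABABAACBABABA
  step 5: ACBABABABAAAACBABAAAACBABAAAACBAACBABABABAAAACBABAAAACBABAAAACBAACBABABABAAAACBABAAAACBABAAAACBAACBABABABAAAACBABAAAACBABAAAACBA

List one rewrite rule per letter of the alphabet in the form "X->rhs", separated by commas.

A->BA, B->AC, C->AA

  step 2 ⇒ step 3: BAAABAAABAAABAAA ⇒ AC·BA·BA·BA·AC·BA·BA·BA·AC·BA·BA·BA·AC·BA·BA·BA
    A ↦ BA
    B ↦ AC
    C ↦ AA  (constrained at step 3)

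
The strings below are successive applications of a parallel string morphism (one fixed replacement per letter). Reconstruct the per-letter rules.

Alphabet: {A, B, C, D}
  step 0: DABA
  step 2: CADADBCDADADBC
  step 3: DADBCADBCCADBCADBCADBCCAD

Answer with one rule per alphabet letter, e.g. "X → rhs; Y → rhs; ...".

  step 2 ⇒ step 3: CADADBCDADADBC ⇒ D·AD·BC·AD·BC·CA·D·BC·AD·BC·AD·BC·CA·D
    A ↦ AD
    B ↦ CA
    C ↦ D
    D ↦ BC

A->AD, B->CA, C->D, D->BC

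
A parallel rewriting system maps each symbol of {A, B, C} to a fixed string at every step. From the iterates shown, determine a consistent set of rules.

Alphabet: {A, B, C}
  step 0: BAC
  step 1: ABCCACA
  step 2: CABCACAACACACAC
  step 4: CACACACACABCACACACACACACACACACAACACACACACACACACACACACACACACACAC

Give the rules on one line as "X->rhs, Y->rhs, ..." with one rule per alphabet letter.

  step 1 ⇒ step 2: ABCCACA ⇒ C·ABC·ACA·ACA·C·ACA·C
    A ↦ C
    B ↦ ABC
    C ↦ ACA

A->C, B->ABC, C->ACA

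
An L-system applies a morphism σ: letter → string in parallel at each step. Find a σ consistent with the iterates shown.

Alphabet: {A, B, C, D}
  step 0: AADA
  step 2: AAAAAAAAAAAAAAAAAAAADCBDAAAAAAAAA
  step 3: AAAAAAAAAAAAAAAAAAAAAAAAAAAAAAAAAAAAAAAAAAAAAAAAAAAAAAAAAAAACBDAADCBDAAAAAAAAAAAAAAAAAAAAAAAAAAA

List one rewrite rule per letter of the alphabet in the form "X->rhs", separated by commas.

A->AAA, B->AD, C->A, D->CBD

  step 2 ⇒ step 3: AAAAAAAAAAAAAAAAAAAADCBDAAAAAAAAA ⇒ AAA·AAA·AAA·AAA·AAA·AAA·AAA·AAA·AAA·AAA·AAA·AAA·AAA·AAA·AAA·AAA·AAA·AAA·AAA·AAA·CBD·A·AD·CBD·AAA·AAA·AAA·AAA·AAA·AAA·AAA·AAA·AAA
    A ↦ AAA
    B ↦ AD
    C ↦ A
    D ↦ CBD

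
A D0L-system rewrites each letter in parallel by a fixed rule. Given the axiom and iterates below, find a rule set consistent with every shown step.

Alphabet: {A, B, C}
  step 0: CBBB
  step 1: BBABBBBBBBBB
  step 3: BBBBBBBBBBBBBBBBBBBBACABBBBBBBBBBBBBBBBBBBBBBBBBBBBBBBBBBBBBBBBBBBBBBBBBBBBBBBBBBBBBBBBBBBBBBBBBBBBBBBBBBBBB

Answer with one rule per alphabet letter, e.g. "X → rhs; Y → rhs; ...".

A->CAB, B->BBB, C->BBA

  step 0 ⇒ step 1: CBBB ⇒ BBA·BBB·BBB·BBB
    B ↦ BBB
    C ↦ BBA
    A ↦ CAB  (constrained at step 1)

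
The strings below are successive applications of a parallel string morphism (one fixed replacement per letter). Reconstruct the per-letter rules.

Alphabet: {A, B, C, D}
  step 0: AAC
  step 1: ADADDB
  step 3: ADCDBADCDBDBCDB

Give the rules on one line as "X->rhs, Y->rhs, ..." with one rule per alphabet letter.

A->AD, B->DC, C->DB, D->C

  step 0 ⇒ step 1: AAC ⇒ AD·AD·DB
    A ↦ AD
    C ↦ DB
    B ↦ DC  (constrained at step 1)
    D ↦ C  (constrained at step 1)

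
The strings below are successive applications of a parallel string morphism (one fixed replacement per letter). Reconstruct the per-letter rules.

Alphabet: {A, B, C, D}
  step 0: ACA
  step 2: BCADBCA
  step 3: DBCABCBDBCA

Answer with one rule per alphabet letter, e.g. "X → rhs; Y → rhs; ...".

A->CA, B->D, C->B, D->BCB

  step 2 ⇒ step 3: BCADBCA ⇒ D·B·CA·BCB·D·B·CA
    A ↦ CA
    B ↦ D
    C ↦ B
    D ↦ BCB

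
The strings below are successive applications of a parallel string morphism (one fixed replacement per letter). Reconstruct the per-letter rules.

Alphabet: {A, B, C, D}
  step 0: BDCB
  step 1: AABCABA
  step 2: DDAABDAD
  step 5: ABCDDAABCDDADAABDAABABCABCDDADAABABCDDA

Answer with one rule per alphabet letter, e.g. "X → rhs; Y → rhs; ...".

  step 1 ⇒ step 2: AABCABA ⇒ D·D·A·AB·D·A·D
    A ↦ D
    B ↦ A
    C ↦ AB
  step 0 ⇒ step 1: BDCB ⇒ A·ABC·AB·A
    D ↦ ABC

A->D, B->A, C->AB, D->ABC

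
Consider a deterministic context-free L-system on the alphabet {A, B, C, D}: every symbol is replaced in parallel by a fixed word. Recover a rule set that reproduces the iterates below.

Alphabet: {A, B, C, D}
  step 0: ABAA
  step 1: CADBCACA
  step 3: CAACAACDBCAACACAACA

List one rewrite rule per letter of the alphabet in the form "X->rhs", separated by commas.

A->CA, B->DB, C->A, D->C

  step 0 ⇒ step 1: ABAA ⇒ CA·DB·CA·CA
    A ↦ CA
    B ↦ DB
    C ↦ A  (constrained at step 1)
    D ↦ C  (constrained at step 1)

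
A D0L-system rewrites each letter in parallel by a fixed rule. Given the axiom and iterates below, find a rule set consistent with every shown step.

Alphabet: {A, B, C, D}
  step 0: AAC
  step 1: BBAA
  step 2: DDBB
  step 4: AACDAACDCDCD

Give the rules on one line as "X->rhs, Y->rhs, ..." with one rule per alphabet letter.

A->B, B->D, C->AA, D->CD

  step 1 ⇒ step 2: BBAA ⇒ D·D·B·B
    A ↦ B
    B ↦ D
  step 0 ⇒ step 1: AAC ⇒ B·B·AA
    C ↦ AA
    D ↦ CD  (constrained at step 2)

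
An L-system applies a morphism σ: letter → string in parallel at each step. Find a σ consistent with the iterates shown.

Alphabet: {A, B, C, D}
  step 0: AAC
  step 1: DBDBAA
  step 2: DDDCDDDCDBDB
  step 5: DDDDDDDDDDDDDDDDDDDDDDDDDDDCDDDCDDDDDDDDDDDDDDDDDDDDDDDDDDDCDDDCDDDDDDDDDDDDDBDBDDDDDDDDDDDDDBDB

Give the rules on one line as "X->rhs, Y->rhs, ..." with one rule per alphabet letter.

A->DB, B->DC, C->AA, D->DD

  step 1 ⇒ step 2: DBDBAA ⇒ DD·DC·DD·DC·DB·DB
    A ↦ DB
    B ↦ DC
    D ↦ DD
  step 0 ⇒ step 1: AAC ⇒ DB·DB·AA
    C ↦ AA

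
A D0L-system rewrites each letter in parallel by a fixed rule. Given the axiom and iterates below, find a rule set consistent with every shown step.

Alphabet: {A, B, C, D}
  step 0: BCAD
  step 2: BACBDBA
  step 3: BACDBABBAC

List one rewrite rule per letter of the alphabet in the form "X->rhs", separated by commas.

  step 2 ⇒ step 3: BACBDBA ⇒ BA·C·D·BA·B·BA·C
    A ↦ C
    B ↦ BA
    C ↦ D
    D ↦ B

A->C, B->BA, C->D, D->B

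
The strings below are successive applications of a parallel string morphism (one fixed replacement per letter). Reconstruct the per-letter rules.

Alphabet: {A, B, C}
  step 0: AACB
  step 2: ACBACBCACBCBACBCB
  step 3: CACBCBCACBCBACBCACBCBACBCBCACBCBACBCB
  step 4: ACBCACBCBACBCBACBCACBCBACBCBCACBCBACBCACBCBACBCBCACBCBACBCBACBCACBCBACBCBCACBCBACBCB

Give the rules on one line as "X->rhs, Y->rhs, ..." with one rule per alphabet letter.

  step 3 ⇒ step 4: CACBCBCACBCBACBCACBCBACBCBCACBCBACBCB ⇒ ACB·C·ACB·CB·ACB·CB·ACB·C·ACB·CB·ACB·CB·C·ACB·CB·ACB·C·ACB·CB·ACB·CB·C·ACB·CB·ACB·CB·ACB·C·ACB·CB·ACB·CB·C·ACB·CB·ACB·CB
    A ↦ C
    B ↦ CB
    C ↦ ACB

A->C, B->CB, C->ACB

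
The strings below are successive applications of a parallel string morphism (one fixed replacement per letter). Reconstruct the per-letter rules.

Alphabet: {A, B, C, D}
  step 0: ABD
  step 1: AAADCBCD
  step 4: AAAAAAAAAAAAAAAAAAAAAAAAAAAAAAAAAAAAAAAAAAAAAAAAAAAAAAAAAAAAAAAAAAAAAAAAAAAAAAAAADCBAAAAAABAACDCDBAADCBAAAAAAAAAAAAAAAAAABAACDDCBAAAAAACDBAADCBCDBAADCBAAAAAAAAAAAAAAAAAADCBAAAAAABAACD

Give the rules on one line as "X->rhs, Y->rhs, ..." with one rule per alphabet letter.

A->AAA, B->DCB, C->BAA, D->CD

  step 0 ⇒ step 1: ABD ⇒ AAA·DCB·CD
    A ↦ AAA
    B ↦ DCB
    D ↦ CD
    C ↦ BAA  (constrained at step 1)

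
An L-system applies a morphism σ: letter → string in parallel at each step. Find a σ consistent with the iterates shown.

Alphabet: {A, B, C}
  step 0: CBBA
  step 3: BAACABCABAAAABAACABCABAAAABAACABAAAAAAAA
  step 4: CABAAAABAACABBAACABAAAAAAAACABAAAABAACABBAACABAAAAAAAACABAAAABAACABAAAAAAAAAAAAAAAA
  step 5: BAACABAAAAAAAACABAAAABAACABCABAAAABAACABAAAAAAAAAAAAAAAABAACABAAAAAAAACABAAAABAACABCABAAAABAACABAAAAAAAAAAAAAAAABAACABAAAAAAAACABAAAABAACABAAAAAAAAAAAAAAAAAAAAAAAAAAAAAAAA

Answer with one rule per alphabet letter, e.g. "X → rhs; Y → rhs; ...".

  step 4 ⇒ step 5: CABAAAABAACABBAACABAAAAAAAACABAAAABAACABBAACABAAAAAAAACABAAAABAACABAAAAAAAAAAAAAAAA ⇒ B·AA·CAB·AA·AA·AA·AA·CAB·AA·AA·B·AA·CAB·CAB·AA·AA·B·AA·CAB·AA·AA·AA·AA·AA·AA·AA·AA·B·AA·CAB·AA·AA·AA·AA·CAB·AA·AA·B·AA·CAB·CAB·AA·AA·B·AA·CAB·AA·AA·AA·AA·AA·AA·AA·AA·B·AA·CAB·AA·AA·AA·AA·CAB·AA·AA·B·AA·CAB·AA·AA·AA·AA·AA·AA·AA·AA·AA·AA·AA·AA·AA·AA·AA·AA
    A ↦ AA
    B ↦ CAB
    C ↦ B

A->AA, B->CAB, C->B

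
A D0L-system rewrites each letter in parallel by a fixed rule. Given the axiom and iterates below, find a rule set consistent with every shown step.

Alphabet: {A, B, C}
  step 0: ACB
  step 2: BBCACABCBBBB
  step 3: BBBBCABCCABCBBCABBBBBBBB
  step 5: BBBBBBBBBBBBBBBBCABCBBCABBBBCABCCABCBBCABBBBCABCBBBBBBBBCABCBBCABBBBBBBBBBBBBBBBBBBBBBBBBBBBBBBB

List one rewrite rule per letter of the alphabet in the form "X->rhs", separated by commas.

  step 2 ⇒ step 3: BBCACABCBBBB ⇒ BB·BB·CA·BC·CA·BC·BB·CA·BB·BB·BB·BB
    A ↦ BC
    B ↦ BB
    C ↦ CA

A->BC, B->BB, C->CA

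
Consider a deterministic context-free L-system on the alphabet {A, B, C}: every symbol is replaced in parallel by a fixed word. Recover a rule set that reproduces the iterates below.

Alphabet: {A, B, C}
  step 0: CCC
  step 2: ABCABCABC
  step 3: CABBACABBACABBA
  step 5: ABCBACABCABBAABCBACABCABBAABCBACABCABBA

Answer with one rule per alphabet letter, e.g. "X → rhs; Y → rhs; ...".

A->C, B->AB, C->BA

  step 2 ⇒ step 3: ABCABCABC ⇒ C·AB·BA·C·AB·BA·C·AB·BA
    A ↦ C
    B ↦ AB
    C ↦ BA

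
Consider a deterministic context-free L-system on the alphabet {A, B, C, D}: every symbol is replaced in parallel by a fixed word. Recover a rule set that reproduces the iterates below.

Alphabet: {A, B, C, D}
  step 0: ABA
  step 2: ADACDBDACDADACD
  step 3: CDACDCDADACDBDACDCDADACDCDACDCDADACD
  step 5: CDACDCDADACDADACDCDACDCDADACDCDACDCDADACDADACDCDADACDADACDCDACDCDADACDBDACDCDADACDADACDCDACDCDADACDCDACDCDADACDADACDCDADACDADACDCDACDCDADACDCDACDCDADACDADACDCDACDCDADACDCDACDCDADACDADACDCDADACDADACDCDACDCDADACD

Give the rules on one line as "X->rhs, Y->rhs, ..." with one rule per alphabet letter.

  step 2 ⇒ step 3: ADACDBDACDADACD ⇒ CD·ACD·CD·AD·ACD·BD·ACD·CD·AD·ACD·CD·ACD·CD·AD·ACD
    A ↦ CD
    B ↦ BD
    C ↦ AD
    D ↦ ACD

A->CD, B->BD, C->AD, D->ACD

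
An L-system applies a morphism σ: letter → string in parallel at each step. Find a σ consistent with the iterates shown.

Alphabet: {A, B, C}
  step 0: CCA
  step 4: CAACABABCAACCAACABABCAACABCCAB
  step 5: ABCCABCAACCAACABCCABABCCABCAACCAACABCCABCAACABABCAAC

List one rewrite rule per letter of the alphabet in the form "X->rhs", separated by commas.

A->C, B->AAC, C->AB

  step 4 ⇒ step 5: CAACABABCAACCAACABABCAACABCCAB ⇒ AB·C·C·AB·C·AAC·C·AAC·AB·C·C·AB·AB·C·C·AB·C·AAC·C·AAC·AB·C·C·AB·C·AAC·AB·AB·C·AAC
    A ↦ C
    B ↦ AAC
    C ↦ AB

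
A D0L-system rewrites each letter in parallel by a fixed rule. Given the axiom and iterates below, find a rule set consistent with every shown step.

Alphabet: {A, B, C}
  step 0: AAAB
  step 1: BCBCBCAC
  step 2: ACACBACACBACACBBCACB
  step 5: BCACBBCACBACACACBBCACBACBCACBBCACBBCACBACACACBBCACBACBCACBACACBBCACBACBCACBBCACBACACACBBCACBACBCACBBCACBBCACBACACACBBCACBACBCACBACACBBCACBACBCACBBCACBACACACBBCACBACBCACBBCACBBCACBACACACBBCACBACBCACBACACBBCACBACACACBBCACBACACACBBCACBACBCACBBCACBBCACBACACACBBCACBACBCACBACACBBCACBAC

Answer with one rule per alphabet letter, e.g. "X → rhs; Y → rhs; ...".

  step 1 ⇒ step 2: BCBCBCAC ⇒ AC·ACB·AC·ACB·AC·ACB·BC·ACB
    A ↦ BC
    B ↦ AC
    C ↦ ACB

A->BC, B->AC, C->ACB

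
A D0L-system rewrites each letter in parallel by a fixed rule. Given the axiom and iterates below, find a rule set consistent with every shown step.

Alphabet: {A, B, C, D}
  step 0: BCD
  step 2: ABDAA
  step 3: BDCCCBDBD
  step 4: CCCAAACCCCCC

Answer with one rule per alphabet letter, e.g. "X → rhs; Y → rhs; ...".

  step 3 ⇒ step 4: BDCCCBDBD ⇒ C·CC·A·A·A·C·CC·C·CC
    B ↦ C
    C ↦ A
    D ↦ CC
  step 2 ⇒ step 3: ABDAA ⇒ BD·C·CC·BD·BD
    A ↦ BD

A->BD, B->C, C->A, D->CC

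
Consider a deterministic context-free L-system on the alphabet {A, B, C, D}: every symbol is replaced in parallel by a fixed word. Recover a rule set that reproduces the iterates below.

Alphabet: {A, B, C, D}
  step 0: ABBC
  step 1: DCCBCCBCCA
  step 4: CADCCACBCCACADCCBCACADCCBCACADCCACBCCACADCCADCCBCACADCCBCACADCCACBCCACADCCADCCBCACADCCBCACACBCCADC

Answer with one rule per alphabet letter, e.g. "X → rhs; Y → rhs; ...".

A->DC, B->CBC, C->CA, D->CB

  step 0 ⇒ step 1: ABBC ⇒ DC·CBC·CBC·CA
    A ↦ DC
    B ↦ CBC
    C ↦ CA
    D ↦ CB  (constrained at step 1)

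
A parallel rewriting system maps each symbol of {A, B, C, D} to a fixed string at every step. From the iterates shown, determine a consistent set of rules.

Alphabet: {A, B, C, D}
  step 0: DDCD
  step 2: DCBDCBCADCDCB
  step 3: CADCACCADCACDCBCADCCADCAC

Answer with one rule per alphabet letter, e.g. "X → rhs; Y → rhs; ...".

  step 2 ⇒ step 3: DCBDCBCADCDCB ⇒ CA·DC·AC·CA·DC·AC·DC·B·CA·DC·CA·DC·AC
    A ↦ B
    B ↦ AC
    C ↦ DC
    D ↦ CA

A->B, B->AC, C->DC, D->CA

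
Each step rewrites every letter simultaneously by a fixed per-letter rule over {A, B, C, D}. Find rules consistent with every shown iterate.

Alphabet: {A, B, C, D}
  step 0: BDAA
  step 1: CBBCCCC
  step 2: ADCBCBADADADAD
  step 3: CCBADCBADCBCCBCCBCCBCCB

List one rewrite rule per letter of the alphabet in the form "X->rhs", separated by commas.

A->CC, B->CB, C->AD, D->B

  step 2 ⇒ step 3: ADCBCBADADADAD ⇒ CC·B·AD·CB·AD·CB·CC·B·CC·B·CC·B·CC·B
    A ↦ CC
    B ↦ CB
    C ↦ AD
    D ↦ B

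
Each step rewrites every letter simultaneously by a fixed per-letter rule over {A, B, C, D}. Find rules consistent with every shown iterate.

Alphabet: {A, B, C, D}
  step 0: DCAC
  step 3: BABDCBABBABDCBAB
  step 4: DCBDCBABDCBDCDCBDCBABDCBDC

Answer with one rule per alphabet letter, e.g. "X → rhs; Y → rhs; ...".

A->B, B->DC, C->AB, D->B

  step 3 ⇒ step 4: BABDCBABBABDCBAB ⇒ DC·B·DC·B·AB·DC·B·DC·DC·B·DC·B·AB·DC·B·DC
    A ↦ B
    B ↦ DC
    C ↦ AB
    D ↦ B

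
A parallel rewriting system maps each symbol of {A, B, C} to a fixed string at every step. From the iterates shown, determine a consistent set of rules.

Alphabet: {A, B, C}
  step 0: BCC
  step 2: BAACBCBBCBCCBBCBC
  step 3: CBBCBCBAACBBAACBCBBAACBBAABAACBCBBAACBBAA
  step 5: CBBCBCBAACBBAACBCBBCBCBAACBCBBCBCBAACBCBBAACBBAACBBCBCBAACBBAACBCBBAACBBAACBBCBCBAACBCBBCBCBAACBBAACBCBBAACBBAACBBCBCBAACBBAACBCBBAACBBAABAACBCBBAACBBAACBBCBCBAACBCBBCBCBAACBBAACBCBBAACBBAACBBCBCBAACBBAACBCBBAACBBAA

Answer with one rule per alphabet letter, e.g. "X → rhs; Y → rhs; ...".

  step 2 ⇒ step 3: BAACBCBBCBCCBBCBC ⇒ CB·BC·BC·BAA·CB·BAA·CB·CB·BAA·CB·BAA·BAA·CB·CB·BAA·CB·BAA
    A ↦ BC
    B ↦ CB
    C ↦ BAA

A->BC, B->CB, C->BAA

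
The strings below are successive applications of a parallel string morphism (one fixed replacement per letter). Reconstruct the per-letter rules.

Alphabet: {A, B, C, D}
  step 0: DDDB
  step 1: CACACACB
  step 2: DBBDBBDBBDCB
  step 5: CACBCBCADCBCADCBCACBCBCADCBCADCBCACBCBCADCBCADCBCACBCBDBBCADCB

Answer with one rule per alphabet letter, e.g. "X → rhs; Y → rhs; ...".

A->BB, B->CB, C->D, D->CA

  step 1 ⇒ step 2: CACACACB ⇒ D·BB·D·BB·D·BB·D·CB
    A ↦ BB
    B ↦ CB
    C ↦ D
  step 0 ⇒ step 1: DDDB ⇒ CA·CA·CA·CB
    D ↦ CA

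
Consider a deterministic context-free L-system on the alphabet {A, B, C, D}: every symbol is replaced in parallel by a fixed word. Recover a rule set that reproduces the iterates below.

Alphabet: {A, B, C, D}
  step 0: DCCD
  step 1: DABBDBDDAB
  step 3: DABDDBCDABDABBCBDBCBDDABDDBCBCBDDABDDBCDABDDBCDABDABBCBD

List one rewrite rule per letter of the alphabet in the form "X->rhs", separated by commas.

A->DD, B->BC, C->BD, D->DAB

  step 0 ⇒ step 1: DCCD ⇒ DAB·BD·BD·DAB
    C ↦ BD
    D ↦ DAB
    A ↦ DD  (constrained at step 1)
    B ↦ BC  (constrained at step 1)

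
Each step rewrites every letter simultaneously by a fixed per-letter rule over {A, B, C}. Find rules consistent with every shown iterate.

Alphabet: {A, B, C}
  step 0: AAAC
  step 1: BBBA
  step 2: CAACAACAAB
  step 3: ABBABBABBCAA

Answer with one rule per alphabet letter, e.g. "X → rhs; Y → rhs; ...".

  step 2 ⇒ step 3: CAACAACAAB ⇒ A·B·B·A·B·B·A·B·B·CAA
    A ↦ B
    B ↦ CAA
    C ↦ A

A->B, B->CAA, C->A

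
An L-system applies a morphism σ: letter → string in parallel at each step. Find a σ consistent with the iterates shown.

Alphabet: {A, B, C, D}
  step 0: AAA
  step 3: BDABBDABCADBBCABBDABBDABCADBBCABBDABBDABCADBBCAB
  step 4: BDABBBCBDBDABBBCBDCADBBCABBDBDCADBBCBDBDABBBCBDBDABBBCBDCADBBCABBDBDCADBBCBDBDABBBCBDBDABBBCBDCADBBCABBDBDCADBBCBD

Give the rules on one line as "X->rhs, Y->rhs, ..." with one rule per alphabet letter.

  step 3 ⇒ step 4: BDABBDABCADBBCABBDABBDABCADBBCABBDABBDABCADBBCAB ⇒ BD·AB·BBC·BD·BD·AB·BBC·BD·CAD·BBC·AB·BD·BD·CAD·BBC·BD·BD·AB·BBC·BD·BD·AB·BBC·BD·CAD·BBC·AB·BD·BD·CAD·BBC·BD·BD·AB·BBC·BD·BD·AB·BBC·BD·CAD·BBC·AB·BD·BD·CAD·BBC·BD
    A ↦ BBC
    B ↦ BD
    C ↦ CAD
    D ↦ AB

A->BBC, B->BD, C->CAD, D->AB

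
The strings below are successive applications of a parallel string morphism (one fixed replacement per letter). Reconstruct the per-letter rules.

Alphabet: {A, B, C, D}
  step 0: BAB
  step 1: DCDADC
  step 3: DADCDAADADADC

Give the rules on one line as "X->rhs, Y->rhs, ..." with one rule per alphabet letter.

A->DA, B->DC, C->B, D->A

  step 0 ⇒ step 1: BAB ⇒ DC·DA·DC
    A ↦ DA
    B ↦ DC
    C ↦ B  (constrained at step 1)
    D ↦ A  (constrained at step 1)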